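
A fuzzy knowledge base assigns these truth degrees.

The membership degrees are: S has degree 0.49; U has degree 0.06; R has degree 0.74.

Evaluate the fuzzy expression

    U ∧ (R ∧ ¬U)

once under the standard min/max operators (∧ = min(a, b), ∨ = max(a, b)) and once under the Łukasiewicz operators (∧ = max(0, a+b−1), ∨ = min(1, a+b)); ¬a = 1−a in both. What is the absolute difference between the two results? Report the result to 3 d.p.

Under standard min/max:
  ¬U = 1 − 0.06 = 0.94
  R ∧ ¬U = min(a, b) on (0.74, 0.94) = 0.74
  U ∧ (R ∧ ¬U) = min(a, b) on (0.06, 0.74) = 0.06
  → value = 0.0600
Under Łukasiewicz:
  ¬U = 1 − 0.06 = 0.94
  R ∧ ¬U = max(0, a+b−1) on (0.74, 0.94) = 0.68
  U ∧ (R ∧ ¬U) = max(0, a+b−1) on (0.06, 0.68) = 0.00
  → value = 0.0000
|0.0600 − 0.0000| = 0.060

0.060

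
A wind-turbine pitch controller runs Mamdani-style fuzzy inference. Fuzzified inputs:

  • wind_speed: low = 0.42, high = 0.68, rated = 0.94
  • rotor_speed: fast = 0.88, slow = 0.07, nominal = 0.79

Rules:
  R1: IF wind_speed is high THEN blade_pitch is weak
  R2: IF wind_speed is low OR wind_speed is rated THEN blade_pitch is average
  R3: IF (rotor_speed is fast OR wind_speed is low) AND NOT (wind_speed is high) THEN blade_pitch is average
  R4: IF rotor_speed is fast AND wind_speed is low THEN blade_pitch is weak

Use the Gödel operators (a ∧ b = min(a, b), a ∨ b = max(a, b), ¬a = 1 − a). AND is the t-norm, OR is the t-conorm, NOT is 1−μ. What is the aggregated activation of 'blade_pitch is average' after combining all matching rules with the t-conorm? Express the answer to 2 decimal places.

0.94

R1: high=0.68 → w = 0.68
R2: low=0.42, rated=0.94; OR[max(a, b)] → w = 0.94
R3: (fast=0.88 OR low=0.42) = 0.88; AND[min(a, b)] with ¬high=1−0.68=0.32 → w = 0.32
R4: fast=0.88, low=0.42; AND[min(a, b)] → w = 0.42
Rules with consequent 'average': {R2, R3} → strengths 0.94, 0.32
Aggregate via t-conorm [max(a, b)]: 0.94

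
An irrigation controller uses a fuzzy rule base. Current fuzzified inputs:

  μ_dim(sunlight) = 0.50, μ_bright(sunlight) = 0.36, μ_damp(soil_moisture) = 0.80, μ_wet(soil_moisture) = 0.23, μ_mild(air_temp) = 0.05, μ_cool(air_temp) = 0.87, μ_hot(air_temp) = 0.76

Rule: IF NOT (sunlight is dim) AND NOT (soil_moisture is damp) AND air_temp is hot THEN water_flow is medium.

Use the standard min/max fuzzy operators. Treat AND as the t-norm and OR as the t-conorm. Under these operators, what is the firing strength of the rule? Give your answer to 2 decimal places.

firing strength: ¬dim=1−0.50=0.50, ¬damp=1−0.80=0.20, hot=0.76; AND[min(a, b)] → w = 0.20

0.20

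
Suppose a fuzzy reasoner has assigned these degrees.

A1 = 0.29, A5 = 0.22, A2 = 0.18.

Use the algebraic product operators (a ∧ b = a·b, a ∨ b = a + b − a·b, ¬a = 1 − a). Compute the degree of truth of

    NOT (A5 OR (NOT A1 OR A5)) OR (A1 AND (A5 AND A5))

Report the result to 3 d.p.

NOT A1 = 1 − 0.2900 = 0.7100
NOT A1 OR A5 = a + b − a·b on (0.7100, 0.2200) = 0.7738
A5 OR (NOT A1 OR A5) = a + b − a·b on (0.2200, 0.7738) = 0.8236
NOT (A5 OR (NOT A1 OR A5)) = 1 − 0.8236 = 0.1764
A5 AND A5 = a·b on (0.2200, 0.2200) = 0.0484
A1 AND (A5 AND A5) = a·b on (0.2900, 0.0484) = 0.0140
NOT (A5 OR (NOT A1 OR A5)) OR (A1 AND (A5 AND A5)) = a + b − a·b on (0.1764, 0.0140) = 0.1880

0.188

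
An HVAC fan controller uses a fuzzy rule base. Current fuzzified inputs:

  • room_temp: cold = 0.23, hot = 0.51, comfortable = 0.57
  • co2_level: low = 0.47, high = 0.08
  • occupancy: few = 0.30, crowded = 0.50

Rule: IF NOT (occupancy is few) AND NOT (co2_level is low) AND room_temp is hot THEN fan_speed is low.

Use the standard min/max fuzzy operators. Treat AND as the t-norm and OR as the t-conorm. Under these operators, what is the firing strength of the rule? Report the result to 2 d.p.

firing strength: ¬few=1−0.30=0.70, ¬low=1−0.47=0.53, hot=0.51; AND[min(a, b)] → w = 0.51

0.51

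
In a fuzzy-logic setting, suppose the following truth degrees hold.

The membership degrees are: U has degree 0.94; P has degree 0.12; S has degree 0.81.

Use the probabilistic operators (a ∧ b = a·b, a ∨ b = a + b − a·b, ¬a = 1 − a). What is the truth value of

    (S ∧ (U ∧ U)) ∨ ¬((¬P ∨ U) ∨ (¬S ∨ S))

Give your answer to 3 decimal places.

0.716

U ∧ U = a·b on (0.9400, 0.9400) = 0.8836
S ∧ (U ∧ U) = a·b on (0.8100, 0.8836) = 0.7157
¬P = 1 − 0.1200 = 0.8800
¬P ∨ U = a + b − a·b on (0.8800, 0.9400) = 0.9928
¬S = 1 − 0.8100 = 0.1900
¬S ∨ S = a + b − a·b on (0.1900, 0.8100) = 0.8461
(¬P ∨ U) ∨ (¬S ∨ S) = a + b − a·b on (0.9928, 0.8461) = 0.9989
¬((¬P ∨ U) ∨ (¬S ∨ S)) = 1 − 0.9989 = 0.0011
(S ∧ (U ∧ U)) ∨ ¬((¬P ∨ U) ∨ (¬S ∨ S)) = a + b − a·b on (0.7157, 0.0011) = 0.7160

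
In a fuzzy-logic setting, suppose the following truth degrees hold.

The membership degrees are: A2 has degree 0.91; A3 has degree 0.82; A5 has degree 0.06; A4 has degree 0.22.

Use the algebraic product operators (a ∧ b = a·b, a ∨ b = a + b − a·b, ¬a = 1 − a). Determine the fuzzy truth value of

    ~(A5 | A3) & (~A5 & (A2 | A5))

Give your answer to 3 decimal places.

0.146

A5 | A3 = a + b − a·b on (0.0600, 0.8200) = 0.8308
~(A5 | A3) = 1 − 0.8308 = 0.1692
~A5 = 1 − 0.0600 = 0.9400
A2 | A5 = a + b − a·b on (0.9100, 0.0600) = 0.9154
~A5 & (A2 | A5) = a·b on (0.9400, 0.9154) = 0.8605
~(A5 | A3) & (~A5 & (A2 | A5)) = a·b on (0.1692, 0.8605) = 0.1456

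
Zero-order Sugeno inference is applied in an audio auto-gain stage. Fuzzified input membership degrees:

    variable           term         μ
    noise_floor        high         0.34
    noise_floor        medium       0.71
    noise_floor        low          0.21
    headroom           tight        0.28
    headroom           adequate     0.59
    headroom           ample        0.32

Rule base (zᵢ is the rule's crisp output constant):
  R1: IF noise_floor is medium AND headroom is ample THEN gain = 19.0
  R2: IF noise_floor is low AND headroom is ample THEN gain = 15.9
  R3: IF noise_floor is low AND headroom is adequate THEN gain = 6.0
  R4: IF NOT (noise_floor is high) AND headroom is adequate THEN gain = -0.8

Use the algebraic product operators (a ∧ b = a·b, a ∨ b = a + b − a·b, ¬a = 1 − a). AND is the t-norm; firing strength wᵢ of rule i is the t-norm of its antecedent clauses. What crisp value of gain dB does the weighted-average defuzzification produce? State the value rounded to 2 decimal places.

7.20

R1 (z=19.0): medium=0.71, ample=0.32; AND[a·b] → w = 0.2272
R2 (z=15.9): low=0.21, ample=0.32; AND[a·b] → w = 0.0672
R3 (z=6.0): low=0.21, adequate=0.59; AND[a·b] → w = 0.1239
R4 (z=-0.8): ¬high=1−0.34=0.66, adequate=0.59; AND[a·b] → w = 0.3894
Weighted average = (0.2272·19.0 + 0.0672·15.9 + 0.1239·6.0 + 0.3894·-0.8) / (0.2272 + 0.0672 + 0.1239 + 0.3894)
  = 5.8172 / 0.8077 = 7.20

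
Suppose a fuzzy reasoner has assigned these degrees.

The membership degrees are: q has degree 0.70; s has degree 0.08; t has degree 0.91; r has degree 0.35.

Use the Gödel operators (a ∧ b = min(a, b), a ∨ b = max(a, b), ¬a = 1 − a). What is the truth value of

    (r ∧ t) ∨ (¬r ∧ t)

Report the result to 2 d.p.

0.65

r ∧ t = min(a, b) on (0.35, 0.91) = 0.35
¬r = 1 − 0.35 = 0.65
¬r ∧ t = min(a, b) on (0.65, 0.91) = 0.65
(r ∧ t) ∨ (¬r ∧ t) = max(a, b) on (0.35, 0.65) = 0.65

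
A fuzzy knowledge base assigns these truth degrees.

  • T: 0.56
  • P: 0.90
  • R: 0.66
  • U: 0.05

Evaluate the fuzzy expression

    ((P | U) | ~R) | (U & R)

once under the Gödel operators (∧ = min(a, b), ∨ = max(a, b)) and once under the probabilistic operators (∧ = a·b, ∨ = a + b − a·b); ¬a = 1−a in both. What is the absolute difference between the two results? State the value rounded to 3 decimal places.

Under Gödel:
  P | U = max(a, b) on (0.90, 0.05) = 0.90
  ~R = 1 − 0.66 = 0.34
  (P | U) | ~R = max(a, b) on (0.90, 0.34) = 0.90
  U & R = min(a, b) on (0.05, 0.66) = 0.05
  ((P | U) | ~R) | (U & R) = max(a, b) on (0.90, 0.05) = 0.90
  → value = 0.9000
Under probabilistic:
  P | U = a + b − a·b on (0.9000, 0.0500) = 0.9050
  ~R = 1 − 0.6600 = 0.3400
  (P | U) | ~R = a + b − a·b on (0.9050, 0.3400) = 0.9373
  U & R = a·b on (0.0500, 0.6600) = 0.0330
  ((P | U) | ~R) | (U & R) = a + b − a·b on (0.9373, 0.0330) = 0.9394
  → value = 0.9394
|0.9000 − 0.9394| = 0.039

0.039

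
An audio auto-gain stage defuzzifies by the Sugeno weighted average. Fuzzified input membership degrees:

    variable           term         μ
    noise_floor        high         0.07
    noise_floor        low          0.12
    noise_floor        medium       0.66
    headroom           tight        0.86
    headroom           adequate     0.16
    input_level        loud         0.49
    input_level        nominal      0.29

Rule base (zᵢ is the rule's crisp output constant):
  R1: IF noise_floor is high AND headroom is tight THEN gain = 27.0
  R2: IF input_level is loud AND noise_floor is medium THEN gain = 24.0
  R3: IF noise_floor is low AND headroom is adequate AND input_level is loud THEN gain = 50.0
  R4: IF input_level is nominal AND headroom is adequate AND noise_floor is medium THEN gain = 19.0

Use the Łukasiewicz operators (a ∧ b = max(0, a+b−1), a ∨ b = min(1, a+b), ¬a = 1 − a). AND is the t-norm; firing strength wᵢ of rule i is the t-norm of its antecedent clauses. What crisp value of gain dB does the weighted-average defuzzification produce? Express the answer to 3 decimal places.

R1 (z=27.0): high=0.07, tight=0.86; AND[max(0, a+b−1)] → w = 0.00
R2 (z=24.0): loud=0.49, medium=0.66; AND[max(0, a+b−1)] → w = 0.15
R3 (z=50.0): low=0.12, adequate=0.16, loud=0.49; AND[max(0, a+b−1)] → w = 0.00
R4 (z=19.0): nominal=0.29, adequate=0.16, medium=0.66; AND[max(0, a+b−1)] → w = 0.00
Weighted average = (0.00·27.0 + 0.15·24.0 + 0.00·50.0 + 0.00·19.0) / (0.00 + 0.15 + 0.00 + 0.00)
  = 3.6000 / 0.1500 = 24.000

24.000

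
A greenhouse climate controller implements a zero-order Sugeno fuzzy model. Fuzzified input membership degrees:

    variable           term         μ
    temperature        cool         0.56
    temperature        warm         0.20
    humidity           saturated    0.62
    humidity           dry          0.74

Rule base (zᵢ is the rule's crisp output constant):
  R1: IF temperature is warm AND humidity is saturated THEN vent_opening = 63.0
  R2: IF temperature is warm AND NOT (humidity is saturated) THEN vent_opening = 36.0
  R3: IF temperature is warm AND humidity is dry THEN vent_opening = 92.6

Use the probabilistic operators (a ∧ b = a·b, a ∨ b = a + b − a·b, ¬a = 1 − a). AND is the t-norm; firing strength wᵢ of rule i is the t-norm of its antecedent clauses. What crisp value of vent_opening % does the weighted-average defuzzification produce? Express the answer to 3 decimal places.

69.692

R1 (z=63.0): warm=0.20, saturated=0.62; AND[a·b] → w = 0.1240
R2 (z=36.0): warm=0.20, ¬saturated=1−0.62=0.38; AND[a·b] → w = 0.0760
R3 (z=92.6): warm=0.20, dry=0.74; AND[a·b] → w = 0.1480
Weighted average = (0.1240·63.0 + 0.0760·36.0 + 0.1480·92.6) / (0.1240 + 0.0760 + 0.1480)
  = 24.2528 / 0.3480 = 69.692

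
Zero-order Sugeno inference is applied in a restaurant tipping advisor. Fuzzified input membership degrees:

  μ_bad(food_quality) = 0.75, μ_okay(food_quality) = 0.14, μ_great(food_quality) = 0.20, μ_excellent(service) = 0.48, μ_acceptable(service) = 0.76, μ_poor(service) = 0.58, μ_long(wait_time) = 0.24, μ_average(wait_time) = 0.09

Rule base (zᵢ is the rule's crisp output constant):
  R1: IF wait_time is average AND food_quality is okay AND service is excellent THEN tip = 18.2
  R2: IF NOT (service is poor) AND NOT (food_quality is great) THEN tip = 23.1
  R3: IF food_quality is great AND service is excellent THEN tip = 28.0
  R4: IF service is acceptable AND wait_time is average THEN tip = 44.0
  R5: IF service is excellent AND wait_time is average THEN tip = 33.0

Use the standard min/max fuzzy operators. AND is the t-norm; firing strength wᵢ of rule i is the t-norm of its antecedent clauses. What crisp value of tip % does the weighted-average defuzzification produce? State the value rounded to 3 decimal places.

R1 (z=18.2): average=0.09, okay=0.14, excellent=0.48; AND[min(a, b)] → w = 0.09
R2 (z=23.1): ¬poor=1−0.58=0.42, ¬great=1−0.20=0.80; AND[min(a, b)] → w = 0.42
R3 (z=28.0): great=0.20, excellent=0.48; AND[min(a, b)] → w = 0.20
R4 (z=44.0): acceptable=0.76, average=0.09; AND[min(a, b)] → w = 0.09
R5 (z=33.0): excellent=0.48, average=0.09; AND[min(a, b)] → w = 0.09
Weighted average = (0.09·18.2 + 0.42·23.1 + 0.20·28.0 + 0.09·44.0 + 0.09·33.0) / (0.09 + 0.42 + 0.20 + 0.09 + 0.09)
  = 23.8700 / 0.8900 = 26.820

26.820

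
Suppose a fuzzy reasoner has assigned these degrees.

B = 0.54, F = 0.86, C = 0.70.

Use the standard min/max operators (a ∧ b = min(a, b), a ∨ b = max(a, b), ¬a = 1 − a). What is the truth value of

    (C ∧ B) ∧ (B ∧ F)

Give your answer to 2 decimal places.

C ∧ B = min(a, b) on (0.70, 0.54) = 0.54
B ∧ F = min(a, b) on (0.54, 0.86) = 0.54
(C ∧ B) ∧ (B ∧ F) = min(a, b) on (0.54, 0.54) = 0.54

0.54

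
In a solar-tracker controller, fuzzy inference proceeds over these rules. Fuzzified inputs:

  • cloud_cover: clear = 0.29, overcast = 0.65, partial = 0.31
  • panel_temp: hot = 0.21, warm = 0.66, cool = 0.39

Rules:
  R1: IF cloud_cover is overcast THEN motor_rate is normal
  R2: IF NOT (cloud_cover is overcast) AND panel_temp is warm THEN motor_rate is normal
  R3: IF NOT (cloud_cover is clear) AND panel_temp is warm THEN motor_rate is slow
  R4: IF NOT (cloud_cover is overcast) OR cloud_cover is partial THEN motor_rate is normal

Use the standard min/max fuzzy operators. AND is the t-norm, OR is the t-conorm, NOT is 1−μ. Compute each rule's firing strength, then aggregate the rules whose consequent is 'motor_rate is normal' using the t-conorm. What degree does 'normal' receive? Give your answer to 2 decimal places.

0.65

R1: overcast=0.65 → w = 0.65
R2: ¬overcast=1−0.65=0.35, warm=0.66; AND[min(a, b)] → w = 0.35
R3: ¬clear=1−0.29=0.71, warm=0.66; AND[min(a, b)] → w = 0.66
R4: ¬overcast=1−0.65=0.35, partial=0.31; OR[max(a, b)] → w = 0.35
Rules with consequent 'normal': {R1, R2, R4} → strengths 0.65, 0.35, 0.35
Aggregate via t-conorm [max(a, b)]: 0.65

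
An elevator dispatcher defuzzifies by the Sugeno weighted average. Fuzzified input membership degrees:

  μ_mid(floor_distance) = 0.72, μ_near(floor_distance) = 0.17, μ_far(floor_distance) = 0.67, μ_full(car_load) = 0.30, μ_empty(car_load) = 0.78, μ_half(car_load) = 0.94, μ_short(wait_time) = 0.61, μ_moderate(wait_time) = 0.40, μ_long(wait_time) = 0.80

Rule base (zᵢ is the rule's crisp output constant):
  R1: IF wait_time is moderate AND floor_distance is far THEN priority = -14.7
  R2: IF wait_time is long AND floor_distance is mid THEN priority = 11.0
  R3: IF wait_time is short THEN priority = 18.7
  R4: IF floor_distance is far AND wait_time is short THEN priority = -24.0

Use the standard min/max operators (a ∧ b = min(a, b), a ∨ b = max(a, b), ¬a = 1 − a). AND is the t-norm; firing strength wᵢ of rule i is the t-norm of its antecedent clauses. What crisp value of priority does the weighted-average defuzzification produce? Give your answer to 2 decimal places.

-0.51

R1 (z=-14.7): moderate=0.40, far=0.67; AND[min(a, b)] → w = 0.40
R2 (z=11.0): long=0.80, mid=0.72; AND[min(a, b)] → w = 0.72
R3 (z=18.7): short=0.61 → w = 0.61
R4 (z=-24.0): far=0.67, short=0.61; AND[min(a, b)] → w = 0.61
Weighted average = (0.40·-14.7 + 0.72·11.0 + 0.61·18.7 + 0.61·-24.0) / (0.40 + 0.72 + 0.61 + 0.61)
  = -1.1930 / 2.3400 = -0.51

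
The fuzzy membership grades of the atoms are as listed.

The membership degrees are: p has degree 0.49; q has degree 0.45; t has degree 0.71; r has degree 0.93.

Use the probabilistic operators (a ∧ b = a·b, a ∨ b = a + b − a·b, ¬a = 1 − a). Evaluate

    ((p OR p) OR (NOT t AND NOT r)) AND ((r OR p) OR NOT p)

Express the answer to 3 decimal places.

0.732

p OR p = a + b − a·b on (0.4900, 0.4900) = 0.7399
NOT t = 1 − 0.7100 = 0.2900
NOT r = 1 − 0.9300 = 0.0700
NOT t AND NOT r = a·b on (0.2900, 0.0700) = 0.0203
(p OR p) OR (NOT t AND NOT r) = a + b − a·b on (0.7399, 0.0203) = 0.7452
r OR p = a + b − a·b on (0.9300, 0.4900) = 0.9643
NOT p = 1 − 0.4900 = 0.5100
(r OR p) OR NOT p = a + b − a·b on (0.9643, 0.5100) = 0.9825
((p OR p) OR (NOT t AND NOT r)) AND ((r OR p) OR NOT p) = a·b on (0.7452, 0.9825) = 0.7321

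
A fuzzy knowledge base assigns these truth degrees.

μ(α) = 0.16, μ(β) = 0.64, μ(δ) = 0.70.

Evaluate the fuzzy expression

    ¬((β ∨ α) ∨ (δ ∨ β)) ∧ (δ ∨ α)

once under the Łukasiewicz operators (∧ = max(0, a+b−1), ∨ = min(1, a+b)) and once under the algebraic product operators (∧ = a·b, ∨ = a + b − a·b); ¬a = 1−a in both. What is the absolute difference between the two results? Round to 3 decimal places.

Under Łukasiewicz:
  β ∨ α = min(1, a+b) on (0.64, 0.16) = 0.80
  δ ∨ β = min(1, a+b) on (0.70, 0.64) = 1.00
  (β ∨ α) ∨ (δ ∨ β) = min(1, a+b) on (0.80, 1.00) = 1.00
  ¬((β ∨ α) ∨ (δ ∨ β)) = 1 − 1.00 = 0.00
  δ ∨ α = min(1, a+b) on (0.70, 0.16) = 0.86
  ¬((β ∨ α) ∨ (δ ∨ β)) ∧ (δ ∨ α) = max(0, a+b−1) on (0.00, 0.86) = 0.00
  → value = 0.0000
Under algebraic product:
  β ∨ α = a + b − a·b on (0.6400, 0.1600) = 0.6976
  δ ∨ β = a + b − a·b on (0.7000, 0.6400) = 0.8920
  (β ∨ α) ∨ (δ ∨ β) = a + b − a·b on (0.6976, 0.8920) = 0.9673
  ¬((β ∨ α) ∨ (δ ∨ β)) = 1 − 0.9673 = 0.0327
  δ ∨ α = a + b − a·b on (0.7000, 0.1600) = 0.7480
  ¬((β ∨ α) ∨ (δ ∨ β)) ∧ (δ ∨ α) = a·b on (0.0327, 0.7480) = 0.0244
  → value = 0.0244
|0.0000 − 0.0244| = 0.024

0.024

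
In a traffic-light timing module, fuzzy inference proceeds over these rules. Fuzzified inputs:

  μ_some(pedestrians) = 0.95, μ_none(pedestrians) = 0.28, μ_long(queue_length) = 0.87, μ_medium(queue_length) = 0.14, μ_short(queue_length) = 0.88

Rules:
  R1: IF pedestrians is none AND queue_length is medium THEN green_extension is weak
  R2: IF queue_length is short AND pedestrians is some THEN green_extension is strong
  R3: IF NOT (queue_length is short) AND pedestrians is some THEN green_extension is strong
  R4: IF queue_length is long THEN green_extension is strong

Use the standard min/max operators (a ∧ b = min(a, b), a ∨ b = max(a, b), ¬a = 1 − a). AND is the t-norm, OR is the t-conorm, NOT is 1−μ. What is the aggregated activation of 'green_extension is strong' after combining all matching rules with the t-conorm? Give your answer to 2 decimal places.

0.88

R1: none=0.28, medium=0.14; AND[min(a, b)] → w = 0.14
R2: short=0.88, some=0.95; AND[min(a, b)] → w = 0.88
R3: ¬short=1−0.88=0.12, some=0.95; AND[min(a, b)] → w = 0.12
R4: long=0.87 → w = 0.87
Rules with consequent 'strong': {R2, R3, R4} → strengths 0.88, 0.12, 0.87
Aggregate via t-conorm [max(a, b)]: 0.88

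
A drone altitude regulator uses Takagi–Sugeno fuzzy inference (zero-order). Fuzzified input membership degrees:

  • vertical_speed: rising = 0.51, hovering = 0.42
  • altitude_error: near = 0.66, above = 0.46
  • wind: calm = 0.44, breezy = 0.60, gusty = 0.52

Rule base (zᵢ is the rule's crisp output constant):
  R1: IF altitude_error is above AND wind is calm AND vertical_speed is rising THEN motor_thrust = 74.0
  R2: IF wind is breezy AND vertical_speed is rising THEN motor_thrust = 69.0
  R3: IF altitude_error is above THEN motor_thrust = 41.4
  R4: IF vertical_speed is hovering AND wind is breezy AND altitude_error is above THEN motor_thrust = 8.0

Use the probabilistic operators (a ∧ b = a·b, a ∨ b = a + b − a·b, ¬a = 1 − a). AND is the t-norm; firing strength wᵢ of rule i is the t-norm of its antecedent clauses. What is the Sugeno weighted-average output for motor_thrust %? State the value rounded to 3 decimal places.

R1 (z=74.0): above=0.46, calm=0.44, rising=0.51; AND[a·b] → w = 0.1032
R2 (z=69.0): breezy=0.60, rising=0.51; AND[a·b] → w = 0.3060
R3 (z=41.4): above=0.46 → w = 0.4600
R4 (z=8.0): hovering=0.42, breezy=0.60, above=0.46; AND[a·b] → w = 0.1159
Weighted average = (0.1032·74.0 + 0.3060·69.0 + 0.4600·41.4 + 0.1159·8.0) / (0.1032 + 0.3060 + 0.4600 + 0.1159)
  = 48.7239 / 0.9851 = 49.459

49.459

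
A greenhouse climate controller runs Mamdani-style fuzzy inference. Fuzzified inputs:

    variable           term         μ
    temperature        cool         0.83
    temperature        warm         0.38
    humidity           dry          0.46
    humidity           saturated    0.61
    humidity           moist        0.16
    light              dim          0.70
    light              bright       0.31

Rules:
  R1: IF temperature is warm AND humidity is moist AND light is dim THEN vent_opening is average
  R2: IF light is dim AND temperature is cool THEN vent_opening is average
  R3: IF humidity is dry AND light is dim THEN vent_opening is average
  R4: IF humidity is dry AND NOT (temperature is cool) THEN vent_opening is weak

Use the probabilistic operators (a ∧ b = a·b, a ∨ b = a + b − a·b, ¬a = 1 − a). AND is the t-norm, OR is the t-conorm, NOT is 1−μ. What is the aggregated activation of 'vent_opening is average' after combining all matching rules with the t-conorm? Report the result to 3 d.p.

0.728

R1: warm=0.38, moist=0.16, dim=0.70; AND[a·b] → w = 0.0426
R2: dim=0.70, cool=0.83; AND[a·b] → w = 0.5810
R3: dry=0.46, dim=0.70; AND[a·b] → w = 0.3220
R4: dry=0.46, ¬cool=1−0.83=0.17; AND[a·b] → w = 0.0782
Rules with consequent 'average': {R1, R2, R3} → strengths 0.0426, 0.5810, 0.3220
Aggregate via t-conorm [a + b − a·b]: 0.7280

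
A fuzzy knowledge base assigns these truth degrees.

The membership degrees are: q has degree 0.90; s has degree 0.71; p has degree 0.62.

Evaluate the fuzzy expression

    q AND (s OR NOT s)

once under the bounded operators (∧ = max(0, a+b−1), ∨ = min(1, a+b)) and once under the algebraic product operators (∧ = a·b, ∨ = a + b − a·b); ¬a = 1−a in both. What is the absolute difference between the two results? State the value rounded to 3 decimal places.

Under bounded:
  NOT s = 1 − 0.71 = 0.29
  s OR NOT s = min(1, a+b) on (0.71, 0.29) = 1.00
  q AND (s OR NOT s) = max(0, a+b−1) on (0.90, 1.00) = 0.90
  → value = 0.9000
Under algebraic product:
  NOT s = 1 − 0.7100 = 0.2900
  s OR NOT s = a + b − a·b on (0.7100, 0.2900) = 0.7941
  q AND (s OR NOT s) = a·b on (0.9000, 0.7941) = 0.7147
  → value = 0.7147
|0.9000 − 0.7147| = 0.185

0.185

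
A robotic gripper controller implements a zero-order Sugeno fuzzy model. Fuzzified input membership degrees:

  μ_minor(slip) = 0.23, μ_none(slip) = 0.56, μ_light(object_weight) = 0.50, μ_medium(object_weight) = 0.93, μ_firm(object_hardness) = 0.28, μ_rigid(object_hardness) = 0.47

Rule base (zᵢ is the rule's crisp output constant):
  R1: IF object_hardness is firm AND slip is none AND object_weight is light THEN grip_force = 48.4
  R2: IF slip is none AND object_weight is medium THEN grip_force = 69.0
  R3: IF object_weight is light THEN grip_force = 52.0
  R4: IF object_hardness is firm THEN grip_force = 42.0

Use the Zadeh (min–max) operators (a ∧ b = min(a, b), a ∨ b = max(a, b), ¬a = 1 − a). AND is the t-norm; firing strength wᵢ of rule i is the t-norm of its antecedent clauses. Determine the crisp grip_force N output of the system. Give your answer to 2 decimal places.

R1 (z=48.4): firm=0.28, none=0.56, light=0.50; AND[min(a, b)] → w = 0.28
R2 (z=69.0): none=0.56, medium=0.93; AND[min(a, b)] → w = 0.56
R3 (z=52.0): light=0.50 → w = 0.50
R4 (z=42.0): firm=0.28 → w = 0.28
Weighted average = (0.28·48.4 + 0.56·69.0 + 0.50·52.0 + 0.28·42.0) / (0.28 + 0.56 + 0.50 + 0.28)
  = 89.9520 / 1.6200 = 55.53

55.53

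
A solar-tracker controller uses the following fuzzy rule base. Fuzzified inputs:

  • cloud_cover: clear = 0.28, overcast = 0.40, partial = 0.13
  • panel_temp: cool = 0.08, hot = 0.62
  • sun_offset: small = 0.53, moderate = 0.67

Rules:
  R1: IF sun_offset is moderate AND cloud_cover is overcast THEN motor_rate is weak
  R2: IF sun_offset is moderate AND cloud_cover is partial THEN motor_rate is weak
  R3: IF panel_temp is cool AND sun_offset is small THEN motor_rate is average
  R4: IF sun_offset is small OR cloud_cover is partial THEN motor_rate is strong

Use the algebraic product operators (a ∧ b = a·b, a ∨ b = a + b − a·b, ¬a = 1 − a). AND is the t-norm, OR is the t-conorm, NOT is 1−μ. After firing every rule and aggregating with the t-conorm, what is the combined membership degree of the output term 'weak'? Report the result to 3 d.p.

0.332

R1: moderate=0.67, overcast=0.40; AND[a·b] → w = 0.2680
R2: moderate=0.67, partial=0.13; AND[a·b] → w = 0.0871
R3: cool=0.08, small=0.53; AND[a·b] → w = 0.0424
R4: small=0.53, partial=0.13; OR[a + b − a·b] → w = 0.5911
Rules with consequent 'weak': {R1, R2} → strengths 0.2680, 0.0871
Aggregate via t-conorm [a + b − a·b]: 0.3318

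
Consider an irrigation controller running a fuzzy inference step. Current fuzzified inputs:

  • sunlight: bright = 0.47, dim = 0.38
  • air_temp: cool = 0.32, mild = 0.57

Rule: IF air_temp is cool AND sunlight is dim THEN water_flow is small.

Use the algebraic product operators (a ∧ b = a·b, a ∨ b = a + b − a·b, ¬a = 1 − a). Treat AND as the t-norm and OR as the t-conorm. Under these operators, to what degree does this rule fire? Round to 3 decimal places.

firing strength: cool=0.32, dim=0.38; AND[a·b] → w = 0.1216

0.122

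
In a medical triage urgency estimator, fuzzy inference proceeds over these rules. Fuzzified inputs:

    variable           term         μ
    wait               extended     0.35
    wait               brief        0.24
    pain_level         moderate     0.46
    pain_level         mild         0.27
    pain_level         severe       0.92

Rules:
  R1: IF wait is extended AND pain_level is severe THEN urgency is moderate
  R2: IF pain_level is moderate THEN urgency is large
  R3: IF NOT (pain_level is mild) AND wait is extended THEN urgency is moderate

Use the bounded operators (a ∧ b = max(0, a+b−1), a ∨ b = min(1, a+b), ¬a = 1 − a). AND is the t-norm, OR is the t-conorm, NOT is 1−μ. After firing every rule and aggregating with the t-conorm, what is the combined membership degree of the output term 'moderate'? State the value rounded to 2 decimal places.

0.35

R1: extended=0.35, severe=0.92; AND[max(0, a+b−1)] → w = 0.27
R2: moderate=0.46 → w = 0.46
R3: ¬mild=1−0.27=0.73, extended=0.35; AND[max(0, a+b−1)] → w = 0.08
Rules with consequent 'moderate': {R1, R3} → strengths 0.27, 0.08
Aggregate via t-conorm [min(1, a+b)]: 0.35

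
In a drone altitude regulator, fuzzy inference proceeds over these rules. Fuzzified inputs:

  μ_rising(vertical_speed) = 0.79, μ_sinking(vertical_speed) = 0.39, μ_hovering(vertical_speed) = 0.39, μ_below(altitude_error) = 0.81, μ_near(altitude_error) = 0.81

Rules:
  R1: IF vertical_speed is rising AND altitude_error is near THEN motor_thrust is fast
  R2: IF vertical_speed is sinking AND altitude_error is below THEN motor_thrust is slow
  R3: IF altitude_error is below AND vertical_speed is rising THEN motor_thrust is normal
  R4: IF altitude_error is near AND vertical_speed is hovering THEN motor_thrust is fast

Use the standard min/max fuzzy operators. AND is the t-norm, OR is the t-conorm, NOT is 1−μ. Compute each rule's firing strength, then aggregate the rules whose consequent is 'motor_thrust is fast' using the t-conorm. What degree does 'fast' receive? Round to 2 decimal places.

0.79

R1: rising=0.79, near=0.81; AND[min(a, b)] → w = 0.79
R2: sinking=0.39, below=0.81; AND[min(a, b)] → w = 0.39
R3: below=0.81, rising=0.79; AND[min(a, b)] → w = 0.79
R4: near=0.81, hovering=0.39; AND[min(a, b)] → w = 0.39
Rules with consequent 'fast': {R1, R4} → strengths 0.79, 0.39
Aggregate via t-conorm [max(a, b)]: 0.79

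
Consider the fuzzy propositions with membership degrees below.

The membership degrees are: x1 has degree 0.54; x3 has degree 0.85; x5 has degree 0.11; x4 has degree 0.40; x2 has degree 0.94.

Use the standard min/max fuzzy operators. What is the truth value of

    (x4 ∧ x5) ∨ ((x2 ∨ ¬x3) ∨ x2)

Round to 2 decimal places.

0.94

x4 ∧ x5 = min(a, b) on (0.40, 0.11) = 0.11
¬x3 = 1 − 0.85 = 0.15
x2 ∨ ¬x3 = max(a, b) on (0.94, 0.15) = 0.94
(x2 ∨ ¬x3) ∨ x2 = max(a, b) on (0.94, 0.94) = 0.94
(x4 ∧ x5) ∨ ((x2 ∨ ¬x3) ∨ x2) = max(a, b) on (0.11, 0.94) = 0.94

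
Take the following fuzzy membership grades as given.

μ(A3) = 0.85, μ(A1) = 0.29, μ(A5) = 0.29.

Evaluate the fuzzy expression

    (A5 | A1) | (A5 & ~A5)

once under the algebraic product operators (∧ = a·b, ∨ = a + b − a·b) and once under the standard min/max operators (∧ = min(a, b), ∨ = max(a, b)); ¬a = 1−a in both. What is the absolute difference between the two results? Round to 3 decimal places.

0.310

Under algebraic product:
  A5 | A1 = a + b − a·b on (0.2900, 0.2900) = 0.4959
  ~A5 = 1 − 0.2900 = 0.7100
  A5 & ~A5 = a·b on (0.2900, 0.7100) = 0.2059
  (A5 | A1) | (A5 & ~A5) = a + b − a·b on (0.4959, 0.2059) = 0.5997
  → value = 0.5997
Under standard min/max:
  A5 | A1 = max(a, b) on (0.29, 0.29) = 0.29
  ~A5 = 1 − 0.29 = 0.71
  A5 & ~A5 = min(a, b) on (0.29, 0.71) = 0.29
  (A5 | A1) | (A5 & ~A5) = max(a, b) on (0.29, 0.29) = 0.29
  → value = 0.2900
|0.5997 − 0.2900| = 0.310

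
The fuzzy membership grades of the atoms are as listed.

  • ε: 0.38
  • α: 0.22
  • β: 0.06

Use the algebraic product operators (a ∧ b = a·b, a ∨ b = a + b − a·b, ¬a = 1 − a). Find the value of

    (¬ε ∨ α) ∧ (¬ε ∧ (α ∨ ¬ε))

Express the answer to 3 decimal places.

¬ε = 1 − 0.3800 = 0.6200
¬ε ∨ α = a + b − a·b on (0.6200, 0.2200) = 0.7036
¬ε = 1 − 0.3800 = 0.6200
¬ε = 1 − 0.3800 = 0.6200
α ∨ ¬ε = a + b − a·b on (0.2200, 0.6200) = 0.7036
¬ε ∧ (α ∨ ¬ε) = a·b on (0.6200, 0.7036) = 0.4362
(¬ε ∨ α) ∧ (¬ε ∧ (α ∨ ¬ε)) = a·b on (0.7036, 0.4362) = 0.3069

0.307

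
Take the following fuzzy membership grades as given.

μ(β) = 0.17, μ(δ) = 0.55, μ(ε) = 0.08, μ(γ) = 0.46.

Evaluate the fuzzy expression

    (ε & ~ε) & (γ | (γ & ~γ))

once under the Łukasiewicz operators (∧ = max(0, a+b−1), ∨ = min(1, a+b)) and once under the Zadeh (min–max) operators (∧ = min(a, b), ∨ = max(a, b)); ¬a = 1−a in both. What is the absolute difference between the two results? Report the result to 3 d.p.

0.080

Under Łukasiewicz:
  ~ε = 1 − 0.08 = 0.92
  ε & ~ε = max(0, a+b−1) on (0.08, 0.92) = 0.00
  ~γ = 1 − 0.46 = 0.54
  γ & ~γ = max(0, a+b−1) on (0.46, 0.54) = 0.00
  γ | (γ & ~γ) = min(1, a+b) on (0.46, 0.00) = 0.46
  (ε & ~ε) & (γ | (γ & ~γ)) = max(0, a+b−1) on (0.00, 0.46) = 0.00
  → value = 0.0000
Under Zadeh (min–max):
  ~ε = 1 − 0.08 = 0.92
  ε & ~ε = min(a, b) on (0.08, 0.92) = 0.08
  ~γ = 1 − 0.46 = 0.54
  γ & ~γ = min(a, b) on (0.46, 0.54) = 0.46
  γ | (γ & ~γ) = max(a, b) on (0.46, 0.46) = 0.46
  (ε & ~ε) & (γ | (γ & ~γ)) = min(a, b) on (0.08, 0.46) = 0.08
  → value = 0.0800
|0.0000 − 0.0800| = 0.080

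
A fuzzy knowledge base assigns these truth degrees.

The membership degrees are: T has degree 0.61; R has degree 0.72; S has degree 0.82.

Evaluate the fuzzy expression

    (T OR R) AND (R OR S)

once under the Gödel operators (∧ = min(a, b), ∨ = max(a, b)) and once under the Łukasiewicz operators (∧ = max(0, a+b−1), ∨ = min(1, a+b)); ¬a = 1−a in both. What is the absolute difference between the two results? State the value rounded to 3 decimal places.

Under Gödel:
  T OR R = max(a, b) on (0.61, 0.72) = 0.72
  R OR S = max(a, b) on (0.72, 0.82) = 0.82
  (T OR R) AND (R OR S) = min(a, b) on (0.72, 0.82) = 0.72
  → value = 0.7200
Under Łukasiewicz:
  T OR R = min(1, a+b) on (0.61, 0.72) = 1.00
  R OR S = min(1, a+b) on (0.72, 0.82) = 1.00
  (T OR R) AND (R OR S) = max(0, a+b−1) on (1.00, 1.00) = 1.00
  → value = 1.0000
|0.7200 − 1.0000| = 0.280

0.280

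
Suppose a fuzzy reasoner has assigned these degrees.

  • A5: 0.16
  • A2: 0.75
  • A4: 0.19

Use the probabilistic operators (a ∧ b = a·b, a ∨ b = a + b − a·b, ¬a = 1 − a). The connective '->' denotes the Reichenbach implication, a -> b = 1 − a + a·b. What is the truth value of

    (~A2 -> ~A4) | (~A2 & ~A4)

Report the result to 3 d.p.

0.962

~A2 = 1 − 0.7500 = 0.2500
~A4 = 1 − 0.1900 = 0.8100
~A2 -> ~A4  [Reichenbach: 1 − a + a·b] with a=0.2500, b=0.8100 → 0.9525
~A2 = 1 − 0.7500 = 0.2500
~A4 = 1 − 0.1900 = 0.8100
~A2 & ~A4 = a·b on (0.2500, 0.8100) = 0.2025
(~A2 -> ~A4) | (~A2 & ~A4) = a + b − a·b on (0.9525, 0.2025) = 0.9621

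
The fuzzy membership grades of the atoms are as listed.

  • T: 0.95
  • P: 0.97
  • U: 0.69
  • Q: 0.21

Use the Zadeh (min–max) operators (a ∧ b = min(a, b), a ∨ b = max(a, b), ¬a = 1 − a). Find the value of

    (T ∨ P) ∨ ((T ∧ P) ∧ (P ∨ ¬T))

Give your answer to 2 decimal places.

0.97

T ∨ P = max(a, b) on (0.95, 0.97) = 0.97
T ∧ P = min(a, b) on (0.95, 0.97) = 0.95
¬T = 1 − 0.95 = 0.05
P ∨ ¬T = max(a, b) on (0.97, 0.05) = 0.97
(T ∧ P) ∧ (P ∨ ¬T) = min(a, b) on (0.95, 0.97) = 0.95
(T ∨ P) ∨ ((T ∧ P) ∧ (P ∨ ¬T)) = max(a, b) on (0.97, 0.95) = 0.97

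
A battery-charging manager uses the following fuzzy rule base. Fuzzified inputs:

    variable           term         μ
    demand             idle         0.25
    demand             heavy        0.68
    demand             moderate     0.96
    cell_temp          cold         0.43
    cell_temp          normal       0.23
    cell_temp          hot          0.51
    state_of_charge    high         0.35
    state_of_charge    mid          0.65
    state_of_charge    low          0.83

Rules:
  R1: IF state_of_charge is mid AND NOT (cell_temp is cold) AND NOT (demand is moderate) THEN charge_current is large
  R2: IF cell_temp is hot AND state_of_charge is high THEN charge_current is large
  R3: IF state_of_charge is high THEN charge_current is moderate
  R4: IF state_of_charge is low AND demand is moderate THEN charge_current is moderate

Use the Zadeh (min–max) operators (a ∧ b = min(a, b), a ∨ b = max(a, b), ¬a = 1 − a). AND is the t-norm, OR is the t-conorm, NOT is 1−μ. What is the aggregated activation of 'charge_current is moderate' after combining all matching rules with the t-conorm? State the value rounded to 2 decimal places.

R1: mid=0.65, ¬cold=1−0.43=0.57, ¬moderate=1−0.96=0.04; AND[min(a, b)] → w = 0.04
R2: hot=0.51, high=0.35; AND[min(a, b)] → w = 0.35
R3: high=0.35 → w = 0.35
R4: low=0.83, moderate=0.96; AND[min(a, b)] → w = 0.83
Rules with consequent 'moderate': {R3, R4} → strengths 0.35, 0.83
Aggregate via t-conorm [max(a, b)]: 0.83

0.83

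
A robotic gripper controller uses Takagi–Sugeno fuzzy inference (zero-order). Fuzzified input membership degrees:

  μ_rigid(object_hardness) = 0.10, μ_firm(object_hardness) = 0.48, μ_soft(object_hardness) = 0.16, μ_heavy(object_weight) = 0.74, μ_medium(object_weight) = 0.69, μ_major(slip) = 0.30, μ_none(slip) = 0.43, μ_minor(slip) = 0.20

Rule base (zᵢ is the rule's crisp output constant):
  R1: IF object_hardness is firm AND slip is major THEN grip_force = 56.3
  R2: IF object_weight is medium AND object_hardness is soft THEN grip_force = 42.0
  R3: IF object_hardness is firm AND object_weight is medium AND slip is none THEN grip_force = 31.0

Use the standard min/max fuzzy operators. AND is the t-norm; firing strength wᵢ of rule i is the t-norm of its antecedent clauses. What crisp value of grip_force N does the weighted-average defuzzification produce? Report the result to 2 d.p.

R1 (z=56.3): firm=0.48, major=0.30; AND[min(a, b)] → w = 0.30
R2 (z=42.0): medium=0.69, soft=0.16; AND[min(a, b)] → w = 0.16
R3 (z=31.0): firm=0.48, medium=0.69, none=0.43; AND[min(a, b)] → w = 0.43
Weighted average = (0.30·56.3 + 0.16·42.0 + 0.43·31.0) / (0.30 + 0.16 + 0.43)
  = 36.9400 / 0.8900 = 41.51

41.51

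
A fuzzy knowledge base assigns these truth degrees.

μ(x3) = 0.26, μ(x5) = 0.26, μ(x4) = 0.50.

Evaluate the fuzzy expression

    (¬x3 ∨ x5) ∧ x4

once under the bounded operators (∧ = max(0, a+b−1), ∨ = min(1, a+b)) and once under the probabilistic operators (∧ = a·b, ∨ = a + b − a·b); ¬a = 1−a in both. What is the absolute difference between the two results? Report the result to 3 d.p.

Under bounded:
  ¬x3 = 1 − 0.26 = 0.74
  ¬x3 ∨ x5 = min(1, a+b) on (0.74, 0.26) = 1.00
  (¬x3 ∨ x5) ∧ x4 = max(0, a+b−1) on (1.00, 0.50) = 0.50
  → value = 0.5000
Under probabilistic:
  ¬x3 = 1 − 0.2600 = 0.7400
  ¬x3 ∨ x5 = a + b − a·b on (0.7400, 0.2600) = 0.8076
  (¬x3 ∨ x5) ∧ x4 = a·b on (0.8076, 0.5000) = 0.4038
  → value = 0.4038
|0.5000 − 0.4038| = 0.096

0.096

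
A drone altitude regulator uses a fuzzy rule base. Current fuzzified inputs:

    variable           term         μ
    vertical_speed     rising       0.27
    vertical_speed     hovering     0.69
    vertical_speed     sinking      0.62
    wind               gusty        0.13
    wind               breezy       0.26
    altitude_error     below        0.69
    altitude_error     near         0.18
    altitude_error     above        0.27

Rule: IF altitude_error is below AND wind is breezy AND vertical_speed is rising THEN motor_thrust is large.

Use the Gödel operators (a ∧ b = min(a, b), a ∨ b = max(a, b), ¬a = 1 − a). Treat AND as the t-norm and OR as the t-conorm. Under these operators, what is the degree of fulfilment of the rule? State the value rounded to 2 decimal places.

0.26

firing strength: below=0.69, breezy=0.26, rising=0.27; AND[min(a, b)] → w = 0.26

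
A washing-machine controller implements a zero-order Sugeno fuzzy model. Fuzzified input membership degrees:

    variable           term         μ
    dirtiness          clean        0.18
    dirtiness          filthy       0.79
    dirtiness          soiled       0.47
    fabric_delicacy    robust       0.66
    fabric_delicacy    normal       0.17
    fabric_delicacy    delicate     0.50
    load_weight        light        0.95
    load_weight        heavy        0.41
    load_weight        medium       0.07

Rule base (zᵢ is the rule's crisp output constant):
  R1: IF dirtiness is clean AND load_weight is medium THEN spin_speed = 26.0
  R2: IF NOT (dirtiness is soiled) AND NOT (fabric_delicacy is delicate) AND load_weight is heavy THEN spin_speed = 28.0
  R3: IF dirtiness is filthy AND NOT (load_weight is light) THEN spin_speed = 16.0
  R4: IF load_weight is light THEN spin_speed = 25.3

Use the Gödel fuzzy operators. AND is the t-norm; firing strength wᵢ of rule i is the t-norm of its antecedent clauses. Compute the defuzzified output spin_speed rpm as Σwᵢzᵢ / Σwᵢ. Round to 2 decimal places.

25.77

R1 (z=26.0): clean=0.18, medium=0.07; AND[min(a, b)] → w = 0.07
R2 (z=28.0): ¬soiled=1−0.47=0.53, ¬delicate=1−0.50=0.50, heavy=0.41; AND[min(a, b)] → w = 0.41
R3 (z=16.0): filthy=0.79, ¬light=1−0.95=0.05; AND[min(a, b)] → w = 0.05
R4 (z=25.3): light=0.95 → w = 0.95
Weighted average = (0.07·26.0 + 0.41·28.0 + 0.05·16.0 + 0.95·25.3) / (0.07 + 0.41 + 0.05 + 0.95)
  = 38.1350 / 1.4800 = 25.77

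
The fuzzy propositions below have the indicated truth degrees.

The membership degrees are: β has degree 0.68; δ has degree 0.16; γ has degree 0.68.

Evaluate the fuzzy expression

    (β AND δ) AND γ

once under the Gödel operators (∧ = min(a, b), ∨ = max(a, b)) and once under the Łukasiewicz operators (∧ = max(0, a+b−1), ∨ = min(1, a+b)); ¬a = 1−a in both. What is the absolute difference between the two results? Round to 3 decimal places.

Under Gödel:
  β AND δ = min(a, b) on (0.68, 0.16) = 0.16
  (β AND δ) AND γ = min(a, b) on (0.16, 0.68) = 0.16
  → value = 0.1600
Under Łukasiewicz:
  β AND δ = max(0, a+b−1) on (0.68, 0.16) = 0.00
  (β AND δ) AND γ = max(0, a+b−1) on (0.00, 0.68) = 0.00
  → value = 0.0000
|0.1600 − 0.0000| = 0.160

0.160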